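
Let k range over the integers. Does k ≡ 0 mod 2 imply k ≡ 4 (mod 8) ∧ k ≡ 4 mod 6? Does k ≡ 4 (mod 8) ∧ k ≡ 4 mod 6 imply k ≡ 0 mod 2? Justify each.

The forward direction fails; the converse holds.

[⇒] This fails: k = 0 gives 0 ≡ 0 (mod 2) but 0 ≡ 0 (mod 8), so the conjunction on the right does not hold.

[⇐] Conversely, if k ≡ 4 (mod 8) and k ≡ 4 (mod 6), then by the Chinese remainder theorem k ≡ 4 (mod 24). Since 4 ≡ 0 (mod 2) and 2 ∣ 24, we get k ≡ 0 (mod 2).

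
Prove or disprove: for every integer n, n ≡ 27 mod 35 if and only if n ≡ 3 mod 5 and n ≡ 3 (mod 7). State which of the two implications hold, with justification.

[⇒] This fails: n = 27 gives 27 ≡ 27 (mod 35) but 27 ≡ 2 (mod 5), so the conjunction on the right does not hold.

[⇐] This fails: n = 3 satisfies both congruences on the right (3 ≡ 3 mod 5 and 3 ≡ 3 mod 7) yet 3 ≡ 3 (mod 35), not 27.

Both directions fail.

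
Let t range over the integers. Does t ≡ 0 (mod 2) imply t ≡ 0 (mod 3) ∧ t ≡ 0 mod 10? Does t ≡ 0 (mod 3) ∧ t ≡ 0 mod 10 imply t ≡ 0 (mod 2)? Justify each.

(⇒) This fails: t = 2 gives 2 ≡ 0 (mod 2) but 2 ≡ 2 (mod 3), so the conjunction on the right does not hold.

(⇐) Conversely, if t ≡ 0 (mod 3) and t ≡ 0 (mod 10), then by the Chinese remainder theorem t ≡ 0 (mod 30). Since 0 ≡ 0 (mod 2) and 2 ∣ 30, we get t ≡ 0 (mod 2).

(⇒) fails; (⇐) holds.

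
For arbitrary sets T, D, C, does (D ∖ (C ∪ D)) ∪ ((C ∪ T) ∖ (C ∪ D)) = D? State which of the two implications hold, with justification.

(⊆) fails and (⊇) fails.

Forward inclusion. This inclusion fails. Take T = {1}, D = ∅, C = ∅; then 1 ∈ (D ∖ (C ∪ D)) ∪ ((C ∪ T) ∖ (C ∪ D)) but 1 ∉ D.

Reverse inclusion. This inclusion fails. Take T = ∅, D = {1}, C = ∅; then 1 ∈ D but 1 ∉ (D ∖ (C ∪ D)) ∪ ((C ∪ T) ∖ (C ∪ D)).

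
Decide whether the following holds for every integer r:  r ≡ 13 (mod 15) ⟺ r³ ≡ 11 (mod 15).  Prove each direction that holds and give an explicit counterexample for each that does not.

Forward direction. This fails: take r = 13. Then 13 ≡ 13 (mod 15), but 13³ = 2197 ≡ 7 (mod 15), not 11.

Converse. This fails: take r = 11. Then 11³ = 1331 ≡ 11 (mod 15), yet 11 ≡ 11 (mod 15), not 13.

Both directions fail.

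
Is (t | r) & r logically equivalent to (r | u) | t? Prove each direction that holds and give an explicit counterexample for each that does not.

(⇒) holds; (⇐) fails.

(⇒) Assume the antecedent. If t is true, (r | u) | t reduces to true regardless of the other variables. If t is false, the antecedent forces (t = F, u = F, r = T) or (t = F, u = T, r = T), and (r | u) | t holds there. Either way (r | u) | t holds.

(⇐) This fails. Under t = T, u = F, r = F, the left side is false but the right side is true.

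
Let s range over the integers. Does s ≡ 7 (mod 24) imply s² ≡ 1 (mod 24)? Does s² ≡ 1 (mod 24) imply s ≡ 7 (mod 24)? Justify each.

(⟹) Suppose s ≡ 7 (mod 24). Write s = 24j + 7. Then (24j + 7)² = 576j² + 336j + 49 = 24(24j² + 14j + 2) + 1, so s² ≡ 1 (mod 24).

(⟸) This fails: take s = 1. Then 1² = 1 ≡ 1 (mod 24), yet 1 ≡ 1 (mod 24), not 7.

Only the forward direction holds.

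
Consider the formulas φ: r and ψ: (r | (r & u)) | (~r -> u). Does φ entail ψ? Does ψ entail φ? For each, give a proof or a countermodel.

Converse. This fails. Under r = F, u = T, the left side is false but the right side is true.

Forward direction. Assume the antecedent. If r is true, (r | (r & u)) | (~r -> u) reduces to true regardless of the other variables. If r is false, the antecedent cannot hold. Either way (r | (r & u)) | (~r -> u) holds.

Only the forward implication holds.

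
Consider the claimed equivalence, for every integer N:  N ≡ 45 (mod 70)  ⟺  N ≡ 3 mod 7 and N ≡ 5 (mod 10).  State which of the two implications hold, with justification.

Both implications hold.

[⇒] Suppose N ≡ 45 (mod 70); write N = 70j + 45. Since 7 ∣ 70, reducing mod 7 gives N ≡ 45 ≡ 3 (mod 7); since 10 ∣ 70, reducing mod 10 gives N ≡ 45 ≡ 5 (mod 10).

[⇐] Conversely, if N ≡ 3 (mod 7) and N ≡ 5 (mod 10), then by the Chinese remainder theorem N ≡ 45 (mod 70). This is exactly N ≡ 45 (mod 70).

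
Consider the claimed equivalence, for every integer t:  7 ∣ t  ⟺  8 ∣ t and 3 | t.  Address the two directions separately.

(⇒) This fails: take t = 7. Certainly 7 ∣ 7, but 8 ∤ 7.

(⇐) This fails: take t = 24. Both 8 ∣ 24 and 3 ∣ 24, yet 24 is not a multiple of 7 (since 24 = 3·7 + 3), so 7 ∤ 24.

Neither direction holds.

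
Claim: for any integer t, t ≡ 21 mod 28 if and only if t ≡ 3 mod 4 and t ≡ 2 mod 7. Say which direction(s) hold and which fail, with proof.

Neither direction holds.

Forward direction. This fails: t = 21 gives 21 ≡ 21 (mod 28) but 21 ≡ 1 (mod 4), so the conjunction on the right does not hold.

Converse. This fails: t = 23 satisfies both congruences on the right (23 ≡ 3 mod 4 and 23 ≡ 2 mod 7) yet 23 ≡ 23 (mod 28), not 21.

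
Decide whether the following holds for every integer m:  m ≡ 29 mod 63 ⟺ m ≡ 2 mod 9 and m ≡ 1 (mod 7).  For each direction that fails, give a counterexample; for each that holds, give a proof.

Both directions hold; the statement is true.

Forward direction. Suppose m ≡ 29 (mod 63); write m = 63j + 29. Since 9 ∣ 63, reducing mod 9 gives m ≡ 29 ≡ 2 (mod 9); since 7 ∣ 63, reducing mod 7 gives m ≡ 29 ≡ 1 (mod 7).

Converse. If m ≡ 2 (mod 9) and m ≡ 1 (mod 7), then by the Chinese remainder theorem m ≡ 29 (mod 63). This is exactly m ≡ 29 (mod 63).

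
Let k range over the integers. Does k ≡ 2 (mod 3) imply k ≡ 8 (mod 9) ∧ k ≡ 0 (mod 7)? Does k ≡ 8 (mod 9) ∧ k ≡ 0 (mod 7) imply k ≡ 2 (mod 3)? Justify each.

(⇒) fails; (⇐) holds.

(⇒) This fails: k = 2 gives 2 ≡ 2 (mod 3) but 2 ≡ 2 (mod 9), so the conjunction on the right does not hold.

(⇐) Conversely, if k ≡ 8 (mod 9) and k ≡ 0 (mod 7), then by the Chinese remainder theorem k ≡ 35 (mod 63). Since 35 ≡ 2 (mod 3) and 3 ∣ 63, we get k ≡ 2 (mod 3).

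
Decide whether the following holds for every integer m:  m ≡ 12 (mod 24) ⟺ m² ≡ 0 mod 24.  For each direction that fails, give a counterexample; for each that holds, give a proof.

(→) Suppose m ≡ 12 (mod 24). Write m = 24j + 12. Then (24j + 12)² = 576j² + 576j + 144 = 24(24j² + 24j + 6) + 0, so m² ≡ 0 (mod 24).

(←) This fails: take m = 0. Then 0² = 0 ≡ 0 (mod 24), yet 0 ≡ 0 (mod 24), not 12.

The forward direction holds; the converse fails.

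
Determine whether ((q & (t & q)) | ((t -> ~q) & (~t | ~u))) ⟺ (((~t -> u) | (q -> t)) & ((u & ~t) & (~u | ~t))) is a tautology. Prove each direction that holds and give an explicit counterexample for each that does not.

Only the reverse direction holds.

Forward direction. This fails. Under t = F, u = F, q = F, the left side is true but the right side is false.

Converse. Assume the antecedent. If t is true, the antecedent cannot hold. If t is false, the consequent reduces to true regardless of the other variables. Either way the consequent holds.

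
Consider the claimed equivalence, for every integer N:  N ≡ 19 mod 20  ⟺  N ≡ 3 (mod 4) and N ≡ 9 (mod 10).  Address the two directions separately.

Forward direction. Suppose N ≡ 19 (mod 20); write N = 20j + 19. Since 4 ∣ 20, reducing mod 4 gives N ≡ 19 ≡ 3 (mod 4); since 10 ∣ 20, reducing mod 10 gives N ≡ 19 ≡ 9 (mod 10).

Converse. If N ≡ 3 (mod 4) and N ≡ 9 (mod 10), then by the Chinese remainder theorem N ≡ 19 (mod 20). This is exactly N ≡ 19 (mod 20).

The biconditional holds.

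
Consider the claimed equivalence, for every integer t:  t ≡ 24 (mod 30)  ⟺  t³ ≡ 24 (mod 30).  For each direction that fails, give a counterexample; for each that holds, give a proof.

(⇒) Suppose t ≡ 24 (mod 30). Write t = 30j + 24. Then (30j + 24)³ = 27000j³ + 64800j² + 51840j + 13824 = 30(900j³ + 2160j² + 1728j + 460) + 24, so t³ ≡ 24 (mod 30).

(⇐) Conversely, suppose t³ ≡ 24 (mod 30). The only residue r in {0, …, 29} with r³ ≡ 24 (mod 30) is r = 24, so t ≡ 24 (mod 30).

The biconditional holds.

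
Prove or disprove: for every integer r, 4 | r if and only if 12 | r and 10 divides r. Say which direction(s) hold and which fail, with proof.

(⟹) This fails: take r = 4. Certainly 4 ∣ 4, but 12 ∤ 4.

(⟸) Suppose 12 ∣ r and 10 ∣ r. Any common multiple of 12 and 10 is a multiple of their lcm; here lcm(12, 10) = 12·10/gcd(12, 10) = 120/2 = 60, so 60 ∣ r. Since 4 ∣ 60, it follows that 4 ∣ r.

Only the converse holds.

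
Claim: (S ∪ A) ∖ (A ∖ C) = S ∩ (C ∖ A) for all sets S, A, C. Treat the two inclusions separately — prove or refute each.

The sets are not equal: only the reverse inclusion holds.

Forward inclusion. This inclusion fails. Take S = {1}, A = ∅, C = ∅; then 1 ∈ (S ∪ A) ∖ (A ∖ C) but 1 ∉ S ∩ (C ∖ A).

Reverse inclusion. Let x ∈ S ∩ (C ∖ A). Then x ∈ S ∩ C and x ∉ A, from which x ∈ (S ∪ A) ∖ (A ∖ C).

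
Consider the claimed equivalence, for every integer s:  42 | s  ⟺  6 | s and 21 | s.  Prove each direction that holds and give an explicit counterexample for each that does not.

(←) Suppose 6 ∣ s and 21 ∣ s. Any common multiple of 6 and 21 is a multiple of their lcm; here lcm(6, 21) = 6·21/gcd(6, 21) = 126/3 = 42, so 42 ∣ s.

(→) If 42 ∣ s, write s = 42q. Since 42 = 7·6, s = 6·(7q), so 6 ∣ s; and since 42 = 2·21, s = 21·(2q), so 21 ∣ s.

The biconditional holds.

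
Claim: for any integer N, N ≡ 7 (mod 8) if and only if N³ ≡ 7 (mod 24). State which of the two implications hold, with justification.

The forward direction fails; the converse holds.

[⇒] This fails: take N = 15. Then 15 ≡ 7 (mod 8), but 15³ = 3375 ≡ 15 (mod 24), not 7.

[⇐] Conversely, the residues r modulo 24 with r³ ≡ 7 (mod 24) are exactly {7}, and each is ≡ 7 (mod 8).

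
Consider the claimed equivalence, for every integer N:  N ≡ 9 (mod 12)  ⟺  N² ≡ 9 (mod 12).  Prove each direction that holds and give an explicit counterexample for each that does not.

Not equivalent: only (⇒) holds.

(→) Suppose N ≡ 9 (mod 12). Write N = 12j + 9. Then (12j + 9)² = 144j² + 216j + 81 = 12(12j² + 18j + 6) + 9, so N² ≡ 9 (mod 12).

(←) This fails: take N = 3. Then 3² = 9 ≡ 9 (mod 12), yet 3 ≡ 3 (mod 12), not 9.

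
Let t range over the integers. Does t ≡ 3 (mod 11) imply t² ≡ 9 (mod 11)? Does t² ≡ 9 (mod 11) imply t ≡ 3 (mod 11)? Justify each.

(⇐) This fails: take t = 8. Then 8² = 64 ≡ 9 (mod 11), yet 8 ≡ 8 (mod 11), not 3.

(⇒) Suppose t ≡ 3 (mod 11). Write t = 11j + 3. Then (11j + 3)² = 121j² + 66j + 9 = 11(11j² + 6j) + 9, so t² ≡ 9 (mod 11).

Not equivalent: only (⇒) holds.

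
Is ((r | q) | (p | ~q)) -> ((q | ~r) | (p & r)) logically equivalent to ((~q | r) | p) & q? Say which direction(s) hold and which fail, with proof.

Forward direction. This fails. Under q = F, r = F, p = F, the left side is true but the right side is false.

Converse. Assume the antecedent. If q is true, the consequent reduces to true regardless of the other variables. If q is false, the antecedent cannot hold. Either way the consequent holds.

The forward direction fails; the converse holds.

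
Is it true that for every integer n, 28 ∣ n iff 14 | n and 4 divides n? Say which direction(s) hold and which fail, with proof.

(⇒) If 28 ∣ n, write n = 28q. Since 28 = 2·14, n = 14·(2q), so 14 ∣ n; and since 28 = 7·4, n = 4·(7q), so 4 ∣ n.

(⇐) Suppose 14 ∣ n and 4 ∣ n. Any common multiple of 14 and 4 is a multiple of their lcm; here lcm(14, 4) = 14·4/gcd(14, 4) = 56/2 = 28, so 28 ∣ n.

Equivalent; both directions hold.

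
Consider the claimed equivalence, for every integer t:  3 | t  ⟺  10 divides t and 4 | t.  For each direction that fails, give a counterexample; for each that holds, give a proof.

Neither direction holds.

(→) This fails: take t = 3. Certainly 3 ∣ 3, but 10 ∤ 3.

(←) This fails: take t = 20. Both 10 ∣ 20 and 4 ∣ 20, yet 20 is not a multiple of 3 (since 20 = 6·3 + 2), so 3 ∤ 20.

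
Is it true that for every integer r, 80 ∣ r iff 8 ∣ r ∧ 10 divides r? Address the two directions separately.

(→) If 80 ∣ r, write r = 80q. Since 80 = 10·8, r = 8·(10q), so 8 ∣ r; and since 80 = 8·10, r = 10·(8q), so 10 ∣ r.

(←) This fails: take r = 40. Both 8 ∣ 40 and 10 ∣ 40, yet 40 is not a multiple of 80 (since 40 = 0·80 + 40), so 80 ∤ 40.

The forward direction holds; the converse fails.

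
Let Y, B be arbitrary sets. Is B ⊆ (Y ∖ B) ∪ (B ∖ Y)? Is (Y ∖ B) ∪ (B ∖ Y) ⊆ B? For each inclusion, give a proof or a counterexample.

Neither inclusion holds.

(⟹) This inclusion fails. Take Y = {1}, B = {1}; then 1 ∈ B but 1 ∉ (Y ∖ B) ∪ (B ∖ Y).

(⟸) This inclusion fails. Take Y = {1}, B = ∅; then 1 ∈ (Y ∖ B) ∪ (B ∖ Y) but 1 ∉ B.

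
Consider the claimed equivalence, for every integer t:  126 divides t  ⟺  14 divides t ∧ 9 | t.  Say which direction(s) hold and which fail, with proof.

The biconditional holds.

(→) If 126 ∣ t, write t = 126q. Since 126 = 9·14, t = 14·(9q), so 14 ∣ t; and since 126 = 14·9, t = 9·(14q), so 9 ∣ t.

(←) Suppose 14 ∣ t and 9 ∣ t. Any common multiple of 14 and 9 is a multiple of their lcm; here gcd(14, 9) = 1, so lcm(14, 9) = 14·9 = 126, so 126 ∣ t.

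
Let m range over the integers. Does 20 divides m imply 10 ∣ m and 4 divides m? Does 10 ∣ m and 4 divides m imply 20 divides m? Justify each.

(←) Suppose 10 ∣ m and 4 ∣ m. Any common multiple of 10 and 4 is a multiple of their lcm; here lcm(10, 4) = 10·4/gcd(10, 4) = 40/2 = 20, so 20 ∣ m.

(→) If 20 ∣ m, write m = 20q. Since 20 = 2·10, m = 10·(2q), so 10 ∣ m; and since 20 = 5·4, m = 4·(5q), so 4 ∣ m.

Both directions hold; the statement is true.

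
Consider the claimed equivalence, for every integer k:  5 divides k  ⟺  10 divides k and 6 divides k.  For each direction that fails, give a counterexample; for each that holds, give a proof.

(→) This fails: take k = 5. Certainly 5 ∣ 5, but 10 ∤ 5.

(←) Suppose 10 ∣ k and 6 ∣ k. Any common multiple of 10 and 6 is a multiple of their lcm; here lcm(10, 6) = 10·6/gcd(10, 6) = 60/2 = 30, so 30 ∣ k. Since 5 ∣ 30, it follows that 5 ∣ k.

Not equivalent: only (⇐) holds.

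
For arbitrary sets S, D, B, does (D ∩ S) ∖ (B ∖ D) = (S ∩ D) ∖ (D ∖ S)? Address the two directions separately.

Both inclusions hold; the sets are equal.

(⊇) Let x ∈ (S ∩ D) ∖ (D ∖ S). Then either x ∈ S ∩ D and x ∉ B; or x ∈ S ∩ D ∩ B. In each case x ∈ (D ∩ S) ∖ (B ∖ D), so (S ∩ D) ∖ (D ∖ S) ⊆ (D ∩ S) ∖ (B ∖ D).

(⊆) Let x ∈ (D ∩ S) ∖ (B ∖ D). Then either x ∈ S ∩ D and x ∉ B; or x ∈ S ∩ D ∩ B. In each case x ∈ (S ∩ D) ∖ (D ∖ S), so (D ∩ S) ∖ (B ∖ D) ⊆ (S ∩ D) ∖ (D ∖ S).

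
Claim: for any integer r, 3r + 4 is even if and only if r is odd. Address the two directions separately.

Both directions fail.

(⟹) This fails: r = 2 gives 3r + 4 = 10, which is even, but 2 is even, not odd.

(⟸) This also fails: r = 3 is odd, but 3r + 4 = 13 is odd, not even.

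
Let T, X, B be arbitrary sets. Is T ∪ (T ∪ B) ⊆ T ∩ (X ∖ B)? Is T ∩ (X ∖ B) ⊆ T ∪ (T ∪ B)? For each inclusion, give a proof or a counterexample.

The sets are not equal: only the reverse inclusion holds.

(⊆) This inclusion fails. Take T = {1}, X = ∅, B = ∅; then 1 ∈ T ∪ (T ∪ B) but 1 ∉ T ∩ (X ∖ B).

(⊇) Let x ∈ T ∩ (X ∖ B). Then x ∈ T ∩ X and x ∉ B, from which x ∈ T ∪ (T ∪ B).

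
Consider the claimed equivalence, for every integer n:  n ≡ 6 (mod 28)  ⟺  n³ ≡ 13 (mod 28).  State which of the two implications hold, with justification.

Neither implication holds.

(⇒) This fails: take n = 6. Then 6 ≡ 6 (mod 28), but 6³ = 216 ≡ 20 (mod 28), not 13.

(⇐) This fails: take n = 5. Then 5³ = 125 ≡ 13 (mod 28), yet 5 ≡ 5 (mod 28), not 6.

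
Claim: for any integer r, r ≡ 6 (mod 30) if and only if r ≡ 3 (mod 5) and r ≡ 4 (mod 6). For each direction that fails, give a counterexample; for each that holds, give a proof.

Forward direction. This fails: r = 6 gives 6 ≡ 6 (mod 30) but 6 ≡ 1 (mod 5), so the conjunction on the right does not hold.

Converse. This fails: r = 28 satisfies both congruences on the right (28 ≡ 3 mod 5 and 28 ≡ 4 mod 6) yet 28 ≡ 28 (mod 30), not 6.

Neither direction holds.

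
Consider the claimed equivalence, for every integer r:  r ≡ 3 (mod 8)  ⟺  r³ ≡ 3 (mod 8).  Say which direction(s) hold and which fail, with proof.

Equivalent; both directions hold.

(←) Suppose r³ ≡ 3 (mod 8). The only residue r in {0, …, 7} with r³ ≡ 3 (mod 8) is r = 3, so r ≡ 3 (mod 8).

(→) Suppose r ≡ 3 (mod 8). Write r = 8j + 3. Then (8j + 3)³ = 512j³ + 576j² + 216j + 27 = 8(64j³ + 72j² + 27j + 3) + 3, so r³ ≡ 3 (mod 8).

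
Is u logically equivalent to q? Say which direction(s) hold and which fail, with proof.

(→) This fails. Under q = F, u = T, the left side is true but the right side is false.

(←) This fails. Under q = T, u = F, the left side is false but the right side is true.

Neither direction holds.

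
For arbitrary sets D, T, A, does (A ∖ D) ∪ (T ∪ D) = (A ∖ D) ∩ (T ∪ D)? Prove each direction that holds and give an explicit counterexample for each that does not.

(⊆) fails; (⊇) holds.

Forward inclusion. This inclusion fails. Take D = {1}, T = ∅, A = ∅; then 1 ∈ (A ∖ D) ∪ (T ∪ D) but 1 ∉ (A ∖ D) ∩ (T ∪ D).

Reverse inclusion. Let x ∈ (A ∖ D) ∩ (T ∪ D). Then x ∈ T ∩ A and x ∉ D, from which x ∈ (A ∖ D) ∪ (T ∪ D).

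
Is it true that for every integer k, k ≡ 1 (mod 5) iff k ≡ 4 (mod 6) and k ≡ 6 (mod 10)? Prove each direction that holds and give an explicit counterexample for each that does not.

The forward direction fails; the converse holds.

(⇒) This fails: k = 1 gives 1 ≡ 1 (mod 5) but 1 ≡ 1 (mod 6), so the conjunction on the right does not hold.

(⇐) Conversely, if k ≡ 4 (mod 6) and k ≡ 6 (mod 10), then by the Chinese remainder theorem k ≡ 16 (mod 30). Since 16 ≡ 1 (mod 5) and 5 ∣ 30, we get k ≡ 1 (mod 5).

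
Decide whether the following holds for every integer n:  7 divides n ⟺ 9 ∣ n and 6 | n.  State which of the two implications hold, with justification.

Neither direction holds.

Forward direction. This fails: take n = 7. Certainly 7 ∣ 7, but 9 ∤ 7.

Converse. This fails: take n = 18. Both 9 ∣ 18 and 6 ∣ 18, yet 18 is not a multiple of 7 (since 18 = 2·7 + 4), so 7 ∤ 18.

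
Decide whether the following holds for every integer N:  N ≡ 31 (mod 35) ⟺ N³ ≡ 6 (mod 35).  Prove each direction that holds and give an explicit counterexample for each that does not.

Only the forward direction holds.

Forward direction. Suppose N ≡ 31 (mod 35). Write N = 35j + 31. Then (35j + 31)³ = 42875j³ + 113925j² + 100905j + 29791 = 35(1225j³ + 3255j² + 2883j + 851) + 6, so N³ ≡ 6 (mod 35).

Converse. This fails: take N = 6. Then 6³ = 216 ≡ 6 (mod 35), yet 6 ≡ 6 (mod 35), not 31.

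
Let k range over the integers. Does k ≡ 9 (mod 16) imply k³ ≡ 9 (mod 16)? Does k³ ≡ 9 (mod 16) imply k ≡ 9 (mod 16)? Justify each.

Forward direction. Suppose k ≡ 9 (mod 16). Write k = 16j + 9. Then (16j + 9)³ = 4096j³ + 6912j² + 3888j + 729 = 16(256j³ + 432j² + 243j + 45) + 9, so k³ ≡ 9 (mod 16).

Converse. Suppose k³ ≡ 9 (mod 16). The only residue r in {0, …, 15} with r³ ≡ 9 (mod 16) is r = 9, so k ≡ 9 (mod 16).

Both implications hold.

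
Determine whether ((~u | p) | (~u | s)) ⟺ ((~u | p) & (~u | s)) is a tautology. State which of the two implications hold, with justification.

The forward direction fails; the converse holds.

(⟹) This fails. Under s = T, p = F, u = T, the left side is true but the right side is false.

(⟸) Assume the antecedent. If s is true, (~u | p) | (~u | s) reduces to true regardless of the other variables. If s is false, the antecedent forces (s = F, p = F, u = F) or (s = F, p = T, u = F), and (~u | p) | (~u | s) holds there. Either way (~u | p) | (~u | s) holds.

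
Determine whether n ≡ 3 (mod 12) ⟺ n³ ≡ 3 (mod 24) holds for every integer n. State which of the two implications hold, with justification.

Only the reverse direction holds.

(⟹) This fails: take n = 15. Then 15 ≡ 3 (mod 12), but 15³ = 3375 ≡ 15 (mod 24), not 3.

(⟸) Conversely, the residues r modulo 24 with r³ ≡ 3 (mod 24) are exactly {3}, and each is ≡ 3 (mod 12).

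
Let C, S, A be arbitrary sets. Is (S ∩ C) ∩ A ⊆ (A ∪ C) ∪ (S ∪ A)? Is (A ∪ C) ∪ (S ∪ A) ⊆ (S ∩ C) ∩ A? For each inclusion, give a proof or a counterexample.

(⊆) Let x ∈ (S ∩ C) ∩ A. Then x ∈ C ∩ S ∩ A, from which x ∈ (A ∪ C) ∪ (S ∪ A).

(⊇) This inclusion fails. Take C = {1}, S = ∅, A = ∅; then 1 ∈ (A ∪ C) ∪ (S ∪ A) but 1 ∉ (S ∩ C) ∩ A.

Only the forward inclusion holds.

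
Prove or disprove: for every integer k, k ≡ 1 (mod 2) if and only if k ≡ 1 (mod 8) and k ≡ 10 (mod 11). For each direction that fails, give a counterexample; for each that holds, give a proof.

(⟹) This fails: k = 1 gives 1 ≡ 1 (mod 2) but 1 ≡ 1 (mod 11), so the conjunction on the right does not hold.

(⟸) Conversely, if k ≡ 1 (mod 8) and k ≡ 10 (mod 11), then by the Chinese remainder theorem k ≡ 65 (mod 88). Since 65 ≡ 1 (mod 2) and 2 ∣ 88, we get k ≡ 1 (mod 2).

Only the reverse direction holds.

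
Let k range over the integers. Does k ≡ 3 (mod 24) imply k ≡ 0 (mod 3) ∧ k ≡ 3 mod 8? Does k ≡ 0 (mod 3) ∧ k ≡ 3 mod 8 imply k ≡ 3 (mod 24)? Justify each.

(⇒) Suppose k ≡ 3 (mod 24); write k = 24j + 3. Since 3 ∣ 24, reducing mod 3 gives k ≡ 3 ≡ 0 (mod 3); since 8 ∣ 24, reducing mod 8 gives k ≡ 3 (mod 8).

(⇐) Conversely, if k ≡ 0 (mod 3) and k ≡ 3 (mod 8), then by the Chinese remainder theorem k ≡ 3 (mod 24). This is exactly k ≡ 3 (mod 24).

Both implications hold.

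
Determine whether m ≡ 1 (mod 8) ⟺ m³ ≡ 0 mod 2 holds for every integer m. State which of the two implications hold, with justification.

(⇒) fails and (⇐) fails.

(→) This fails: take m = 1. Then 1 ≡ 1 (mod 8), but 1³ = 1 ≡ 1 (mod 2), not 0.

(←) This fails: take m = 0. Then 0³ = 0 ≡ 0 (mod 2), yet 0 ≡ 0 (mod 8), not 1.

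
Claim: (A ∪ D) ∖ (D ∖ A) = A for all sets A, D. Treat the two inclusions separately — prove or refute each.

The two sets are equal.

Forward inclusion. Let x ∈ (A ∪ D) ∖ (D ∖ A). Then either x ∈ A and x ∉ D; or x ∈ A ∩ D. In each case x ∈ A, so (A ∪ D) ∖ (D ∖ A) ⊆ A.

Reverse inclusion. Let x ∈ A. Then either x ∈ A and x ∉ D; or x ∈ A ∩ D. In each case x ∈ (A ∪ D) ∖ (D ∖ A), so A ⊆ (A ∪ D) ∖ (D ∖ A).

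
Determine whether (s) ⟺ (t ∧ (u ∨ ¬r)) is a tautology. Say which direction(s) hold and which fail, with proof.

[⇒] This fails. Under s = T, u = F, r = F, t = F, the left side is true but the right side is false.

[⇐] This fails. Under s = F, u = F, r = F, t = T, the left side is false but the right side is true.

Both directions fail.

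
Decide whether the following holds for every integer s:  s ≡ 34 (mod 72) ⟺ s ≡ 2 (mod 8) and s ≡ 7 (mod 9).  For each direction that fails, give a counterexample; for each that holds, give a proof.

(⟹) Suppose s ≡ 34 (mod 72); write s = 72j + 34. Since 8 ∣ 72, reducing mod 8 gives s ≡ 34 ≡ 2 (mod 8); since 9 ∣ 72, reducing mod 9 gives s ≡ 34 ≡ 7 (mod 9).

(⟸) Conversely, if s ≡ 2 (mod 8) and s ≡ 7 (mod 9), then by the Chinese remainder theorem s ≡ 34 (mod 72). This is exactly s ≡ 34 (mod 72).

The biconditional holds.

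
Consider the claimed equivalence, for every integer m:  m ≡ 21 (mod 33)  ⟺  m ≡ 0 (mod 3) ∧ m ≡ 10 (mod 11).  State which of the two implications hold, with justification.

(⇒) Suppose m ≡ 21 (mod 33); write m = 33j + 21. Since 3 ∣ 33, reducing mod 3 gives m ≡ 21 ≡ 0 (mod 3); since 11 ∣ 33, reducing mod 11 gives m ≡ 21 ≡ 10 (mod 11).

(⇐) Conversely, if m ≡ 0 (mod 3) and m ≡ 10 (mod 11), then by the Chinese remainder theorem m ≡ 21 (mod 33). This is exactly m ≡ 21 (mod 33).

Both directions hold.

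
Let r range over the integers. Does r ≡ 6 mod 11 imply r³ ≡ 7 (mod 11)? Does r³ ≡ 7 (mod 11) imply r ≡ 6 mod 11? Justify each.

Both implications hold.

(⇒) Suppose r ≡ 6 mod 11. Write r = 11j + 6. Then (11j + 6)³ = 1331j³ + 2178j² + 1188j + 216 = 11(121j³ + 198j² + 108j + 19) + 7, so r³ ≡ 7 (mod 11).

(⇐) For the converse, argue contrapositively. If r ≢ 6 (mod 11), then r is congruent to one of 0, 1, 2, 3, 4, 5, 7, 8, 9, 10 modulo 11, and these give r³ ≡ 0, 1, 8, 5, 9, 4, 2, 6, 3, 10 respectively — never 7.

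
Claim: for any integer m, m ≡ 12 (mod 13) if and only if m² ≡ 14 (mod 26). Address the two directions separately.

Both directions fail.

(→) This fails: take m = 25. Then 25 ≡ 12 (mod 13), but 25² = 625 ≡ 1 (mod 26), not 14.

(←) This fails: take m = 14. Then 14² = 196 ≡ 14 (mod 26), yet 14 ≡ 1 (mod 13), not 12.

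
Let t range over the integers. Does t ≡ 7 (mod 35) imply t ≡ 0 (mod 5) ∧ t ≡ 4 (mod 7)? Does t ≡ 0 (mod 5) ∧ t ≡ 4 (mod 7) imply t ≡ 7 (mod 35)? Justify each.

[⇒] This fails: t = 7 gives 7 ≡ 7 (mod 35) but 7 ≡ 2 (mod 5), so the conjunction on the right does not hold.

[⇐] This fails: t = 25 satisfies both congruences on the right (25 ≡ 0 mod 5 and 25 ≡ 4 mod 7) yet 25 ≡ 25 (mod 35), not 7.

Neither implication holds.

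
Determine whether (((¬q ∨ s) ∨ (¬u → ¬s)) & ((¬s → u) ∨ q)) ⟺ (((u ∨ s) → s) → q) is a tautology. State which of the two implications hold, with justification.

[⇐] Assume the antecedent. If u is true, the consequent reduces to true regardless of the other variables. If u is false, the antecedent forces (s = F, u = F, q = T) or (s = T, u = F, q = T), and the consequent holds there. Either way the consequent holds.

[⇒] This fails. Under s = T, u = F, q = F, the left side is true but the right side is false.

Not equivalent: only (⇐) holds.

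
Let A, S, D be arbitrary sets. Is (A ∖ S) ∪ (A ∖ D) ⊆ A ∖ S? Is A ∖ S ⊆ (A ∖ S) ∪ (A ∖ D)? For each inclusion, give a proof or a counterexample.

Only the reverse inclusion holds.

(⊆) This inclusion fails. Take A = {1}, S = {1}, D = ∅; then 1 ∈ (A ∖ S) ∪ (A ∖ D) but 1 ∉ A ∖ S.

(⊇) Let x ∈ A ∖ S. Then either x ∈ A and x ∉ S, D; or x ∈ A ∩ D and x ∉ S. In each case x ∈ (A ∖ S) ∪ (A ∖ D), so A ∖ S ⊆ (A ∖ S) ∪ (A ∖ D).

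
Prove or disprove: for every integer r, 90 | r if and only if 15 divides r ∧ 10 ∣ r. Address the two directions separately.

(⇒) holds; (⇐) fails.

Forward direction. If 90 ∣ r, write r = 90q. Since 90 = 6·15, r = 15·(6q), so 15 ∣ r; and since 90 = 9·10, r = 10·(9q), so 10 ∣ r.

Converse. This fails: take r = 30. Both 15 ∣ 30 and 10 ∣ 30, yet 30 is not a multiple of 90 (since 30 = 0·90 + 30), so 90 ∤ 30.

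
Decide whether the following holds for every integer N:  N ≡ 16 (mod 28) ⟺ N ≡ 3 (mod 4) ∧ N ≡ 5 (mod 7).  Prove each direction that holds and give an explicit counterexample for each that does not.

Neither direction holds.

(⇒) This fails: N = 16 gives 16 ≡ 16 (mod 28) but 16 ≡ 0 (mod 4), so the conjunction on the right does not hold.

(⇐) This fails: N = 19 satisfies both congruences on the right (19 ≡ 3 mod 4 and 19 ≡ 5 mod 7) yet 19 ≡ 19 (mod 28), not 16.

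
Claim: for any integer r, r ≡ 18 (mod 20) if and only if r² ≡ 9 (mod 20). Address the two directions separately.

(→) This fails: take r = 18. Then 18 ≡ 18 (mod 20), but 18² = 324 ≡ 4 (mod 20), not 9.

(←) This fails: take r = 3. Then 3² = 9 ≡ 9 (mod 20), yet 3 ≡ 3 (mod 20), not 18.

(⇒) fails and (⇐) fails.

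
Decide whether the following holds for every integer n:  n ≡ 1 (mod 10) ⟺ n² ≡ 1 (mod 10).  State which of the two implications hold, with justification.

Only the forward direction holds.

Forward direction. Suppose n ≡ 1 (mod 10). Write n = 10j + 1. Then (10j + 1)² = 100j² + 20j + 1 = 10(10j² + 2j) + 1, so n² ≡ 1 (mod 10).

Converse. This fails: take n = 9. Then 9² = 81 ≡ 1 (mod 10), yet 9 ≡ 9 (mod 10), not 1.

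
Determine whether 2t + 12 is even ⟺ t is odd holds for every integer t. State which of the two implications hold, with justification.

Only the reverse direction holds.

[⇒] This fails: take t = 6. Then 2t + 12 = 24, which is even, yet t = 6 is even, not odd.

[⇐] Suppose t is odd. Since 2 is even, 2t is even for every t, so 2t + 12 has the same parity as 12, which is even. Hence 2t + 12 is even.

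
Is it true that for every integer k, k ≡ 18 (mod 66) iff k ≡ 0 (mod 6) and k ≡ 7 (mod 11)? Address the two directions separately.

Both implications hold.

(⇒) Suppose k ≡ 18 (mod 66); write k = 66j + 18. Since 6 ∣ 66, reducing mod 6 gives k ≡ 18 ≡ 0 (mod 6); since 11 ∣ 66, reducing mod 11 gives k ≡ 18 ≡ 7 (mod 11).

(⇐) Conversely, if k ≡ 0 (mod 6) and k ≡ 7 (mod 11), then by the Chinese remainder theorem k ≡ 18 (mod 66). This is exactly k ≡ 18 (mod 66).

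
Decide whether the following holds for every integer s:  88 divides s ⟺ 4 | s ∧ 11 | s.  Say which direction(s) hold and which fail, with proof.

(⟹) If 88 ∣ s, write s = 88q. Since 88 = 22·4, s = 4·(22q), so 4 ∣ s; and since 88 = 8·11, s = 11·(8q), so 11 ∣ s.

(⟸) This fails: take s = 44. Both 4 ∣ 44 and 11 ∣ 44, yet 44 is not a multiple of 88 (since 44 = 0·88 + 44), so 88 ∤ 44.

Only the forward implication holds.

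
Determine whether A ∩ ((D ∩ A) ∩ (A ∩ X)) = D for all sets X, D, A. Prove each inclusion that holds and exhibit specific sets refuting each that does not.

(⊆) Let x ∈ A ∩ ((D ∩ A) ∩ (A ∩ X)). Then x ∈ X ∩ D ∩ A, from which x ∈ D.

(⊇) This inclusion fails. Take X = ∅, D = {1}, A = ∅; then 1 ∈ D but 1 ∉ A ∩ ((D ∩ A) ∩ (A ∩ X)).

Only the forward inclusion holds.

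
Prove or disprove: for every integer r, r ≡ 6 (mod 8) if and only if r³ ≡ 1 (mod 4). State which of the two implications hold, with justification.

(⇒) fails and (⇐) fails.

[⇒] This fails: take r = 6. Then 6 ≡ 6 (mod 8), but 6³ = 216 ≡ 0 (mod 4), not 1.

[⇐] This fails: take r = 1. Then 1³ = 1 ≡ 1 (mod 4), yet 1 ≡ 1 (mod 8), not 6.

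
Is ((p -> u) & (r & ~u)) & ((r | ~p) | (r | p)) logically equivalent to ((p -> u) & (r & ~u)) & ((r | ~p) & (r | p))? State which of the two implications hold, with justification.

The biconditional holds.

(⟹) Assume the antecedent. If p is true, the antecedent cannot hold. If p is false, the antecedent forces (p = F, r = T, u = F), and the consequent holds there. Either way the consequent holds.

(⟸) Assume the antecedent. If p is true, the antecedent cannot hold. If p is false, the antecedent forces (p = F, r = T, u = F), and the consequent holds there. Either way the consequent holds.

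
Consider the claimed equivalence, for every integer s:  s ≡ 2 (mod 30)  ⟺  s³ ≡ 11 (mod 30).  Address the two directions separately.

(⟹) This fails: take s = 2. Then 2 ≡ 2 (mod 30), but 2³ = 8 ≡ 8 (mod 30), not 11.

(⟸) This fails: take s = 11. Then 11³ = 1331 ≡ 11 (mod 30), yet 11 ≡ 11 (mod 30), not 2.

Neither direction holds.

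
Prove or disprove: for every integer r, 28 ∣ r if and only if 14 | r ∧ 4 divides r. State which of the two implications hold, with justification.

(⟹) If 28 ∣ r, write r = 28q. Since 28 = 2·14, r = 14·(2q), so 14 ∣ r; and since 28 = 7·4, r = 4·(7q), so 4 ∣ r.

(⟸) Suppose 14 ∣ r and 4 ∣ r. Any common multiple of 14 and 4 is a multiple of their lcm; here lcm(14, 4) = 14·4/gcd(14, 4) = 56/2 = 28, so 28 ∣ r.

Both directions hold.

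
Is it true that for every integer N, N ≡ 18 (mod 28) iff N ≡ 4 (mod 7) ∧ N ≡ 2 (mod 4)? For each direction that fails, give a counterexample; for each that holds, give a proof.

[⇒] Suppose N ≡ 18 (mod 28); write N = 28j + 18. Since 7 ∣ 28, reducing mod 7 gives N ≡ 18 ≡ 4 (mod 7); since 4 ∣ 28, reducing mod 4 gives N ≡ 18 ≡ 2 (mod 4).

[⇐] Conversely, if N ≡ 4 (mod 7) and N ≡ 2 (mod 4), then by the Chinese remainder theorem N ≡ 18 (mod 28). This is exactly N ≡ 18 (mod 28).

Both directions hold.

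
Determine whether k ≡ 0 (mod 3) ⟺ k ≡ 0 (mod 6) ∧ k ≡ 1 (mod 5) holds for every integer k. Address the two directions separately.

Forward direction. This fails: k = 0 gives 0 ≡ 0 (mod 3) but 0 ≡ 0 (mod 5), so the conjunction on the right does not hold.

Converse. If k ≡ 0 (mod 6) and k ≡ 1 (mod 5), then by the Chinese remainder theorem k ≡ 6 (mod 30). Since 6 ≡ 0 (mod 3) and 3 ∣ 30, we get k ≡ 0 (mod 3).

(⇒) fails; (⇐) holds.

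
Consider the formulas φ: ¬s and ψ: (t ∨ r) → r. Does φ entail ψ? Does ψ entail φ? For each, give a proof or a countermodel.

[⇒] This fails. Under t = T, r = F, s = F, the left side is true but the right side is false.

[⇐] This fails. Under t = F, r = F, s = T, the left side is false but the right side is true.

Neither direction holds.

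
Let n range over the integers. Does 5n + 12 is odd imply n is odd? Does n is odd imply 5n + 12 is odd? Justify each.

The biconditional holds.

(⟸) Suppose n is odd; write n = 2j + 1. Then 5n + 12 = 5·(2j + 1) + 12 = 2·5j + 17, which is odd.

(⟹) Suppose 5n + 12 is odd. Since 5 is odd, 5n and n have the same parity, so 5n + 12 ≡ n + 12 (mod 2). As 12 is even, 5n + 12 is odd exactly when n is odd. Thus n is odd.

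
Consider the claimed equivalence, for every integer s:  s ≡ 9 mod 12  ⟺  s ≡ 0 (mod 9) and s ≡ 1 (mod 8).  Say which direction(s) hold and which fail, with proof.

(⟹) This fails: s = 33 gives 33 ≡ 9 (mod 12) but 33 ≡ 6 (mod 9), so the conjunction on the right does not hold.

(⟸) Conversely, if s ≡ 0 (mod 9) and s ≡ 1 (mod 8), then by the Chinese remainder theorem s ≡ 9 (mod 72). Since 9 ≡ 9 (mod 12) and 12 ∣ 72, we get s ≡ 9 (mod 12).

Not equivalent: only (⇐) holds.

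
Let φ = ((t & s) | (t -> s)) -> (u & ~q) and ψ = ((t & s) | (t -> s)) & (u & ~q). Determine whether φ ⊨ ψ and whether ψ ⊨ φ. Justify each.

Only the converse holds.

Converse. Assume the antecedent. If s is true, the antecedent forces (q = F, s = T, t = F, u = T) or (q = F, s = T, t = T, u = T), and the consequent holds there. If s is false, the antecedent forces (q = F, s = F, t = F, u = T), and the consequent holds there. Either way the consequent holds.

Forward direction. This fails. Under q = F, s = F, t = T, u = F, the left side is true but the right side is false.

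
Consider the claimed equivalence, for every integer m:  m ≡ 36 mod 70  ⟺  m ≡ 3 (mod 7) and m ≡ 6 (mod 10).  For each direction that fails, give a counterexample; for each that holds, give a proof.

Neither direction holds.

(→) This fails: m = 36 gives 36 ≡ 36 (mod 70) but 36 ≡ 1 (mod 7), so the conjunction on the right does not hold.

(←) This fails: m = 66 satisfies both congruences on the right (66 ≡ 3 mod 7 and 66 ≡ 6 mod 10) yet 66 ≡ 66 (mod 70), not 36.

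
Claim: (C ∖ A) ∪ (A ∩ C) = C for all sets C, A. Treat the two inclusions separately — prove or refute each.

Both inclusions hold.

(⊆) Let x ∈ (C ∖ A) ∪ (A ∩ C). Then either x ∈ C and x ∉ A; or x ∈ C ∩ A. In each case x ∈ C, so (C ∖ A) ∪ (A ∩ C) ⊆ C.

(⊇) Let x ∈ C. Then either x ∈ C and x ∉ A; or x ∈ C ∩ A. In each case x ∈ (C ∖ A) ∪ (A ∩ C), so C ⊆ (C ∖ A) ∪ (A ∩ C).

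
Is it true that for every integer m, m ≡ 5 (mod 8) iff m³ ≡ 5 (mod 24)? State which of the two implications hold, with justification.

Only the reverse direction holds.

Forward direction. This fails: take m = 13. Then 13 ≡ 5 (mod 8), but 13³ = 2197 ≡ 13 (mod 24), not 5.

Converse. The residues r modulo 24 with r³ ≡ 5 (mod 24) are exactly {5}, and each is ≡ 5 (mod 8).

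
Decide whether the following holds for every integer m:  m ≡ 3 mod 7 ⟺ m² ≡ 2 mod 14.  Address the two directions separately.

(⇒) This fails: take m = 3. Then 3 ≡ 3 (mod 7), but 3² = 9 ≡ 9 (mod 14), not 2.

(⇐) This fails: take m = 4. Then 4² = 16 ≡ 2 (mod 14), yet 4 ≡ 4 (mod 7), not 3.

Neither implication holds.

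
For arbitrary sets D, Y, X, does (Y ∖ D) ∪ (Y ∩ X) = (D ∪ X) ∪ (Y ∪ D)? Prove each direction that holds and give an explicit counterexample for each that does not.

(⟸) This inclusion fails. Take D = {1}, Y = ∅, X = ∅; then 1 ∈ (D ∪ X) ∪ (Y ∪ D) but 1 ∉ (Y ∖ D) ∪ (Y ∩ X).

(⟹) Let x ∈ (Y ∖ D) ∪ (Y ∩ X). Then either x ∈ Y and x ∉ D, X; or x ∈ Y ∩ X and x ∉ D; or x ∈ D ∩ Y ∩ X. In each case x ∈ (D ∪ X) ∪ (Y ∪ D), so (Y ∖ D) ∪ (Y ∩ X) ⊆ (D ∪ X) ∪ (Y ∪ D).

(⊆) holds; (⊇) fails.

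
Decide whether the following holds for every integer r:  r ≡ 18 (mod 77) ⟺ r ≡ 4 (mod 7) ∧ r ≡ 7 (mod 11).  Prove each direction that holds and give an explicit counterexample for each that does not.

(⇒) Suppose r ≡ 18 (mod 77); write r = 77j + 18. Since 7 ∣ 77, reducing mod 7 gives r ≡ 18 ≡ 4 (mod 7); since 11 ∣ 77, reducing mod 11 gives r ≡ 18 ≡ 7 (mod 11).

(⇐) Conversely, if r ≡ 4 (mod 7) and r ≡ 7 (mod 11), then by the Chinese remainder theorem r ≡ 18 (mod 77). This is exactly r ≡ 18 (mod 77).

Equivalent; both directions hold.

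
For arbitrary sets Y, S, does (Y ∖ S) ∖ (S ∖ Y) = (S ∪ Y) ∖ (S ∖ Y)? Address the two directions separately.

(⊆) Let x ∈ (Y ∖ S) ∖ (S ∖ Y). Then x ∈ Y and x ∉ S, from which x ∈ (S ∪ Y) ∖ (S ∖ Y).

(⊇) This inclusion fails. Take Y = {1}, S = {1}; then 1 ∈ (S ∪ Y) ∖ (S ∖ Y) but 1 ∉ (Y ∖ S) ∖ (S ∖ Y).

Only the forward inclusion holds.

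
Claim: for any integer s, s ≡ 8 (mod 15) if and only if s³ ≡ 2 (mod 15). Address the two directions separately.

The biconditional holds.

(⇐) Suppose s³ ≡ 2 (mod 15). The only residue r in {0, …, 14} with r³ ≡ 2 (mod 15) is r = 8, so s ≡ 8 (mod 15).

(⇒) Suppose s ≡ 8 (mod 15). Write s = 15j + 8. Then (15j + 8)³ = 3375j³ + 5400j² + 2880j + 512 = 15(225j³ + 360j² + 192j + 34) + 2, so s³ ≡ 2 (mod 15).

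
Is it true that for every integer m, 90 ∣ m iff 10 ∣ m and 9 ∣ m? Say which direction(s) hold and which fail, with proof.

(→) If 90 ∣ m, write m = 90q. Since 90 = 9·10, m = 10·(9q), so 10 ∣ m; and since 90 = 10·9, m = 9·(10q), so 9 ∣ m.

(←) Suppose 10 ∣ m and 9 ∣ m. Any common multiple of 10 and 9 is a multiple of their lcm; here gcd(10, 9) = 1, so lcm(10, 9) = 10·9 = 90, so 90 ∣ m.

The biconditional holds.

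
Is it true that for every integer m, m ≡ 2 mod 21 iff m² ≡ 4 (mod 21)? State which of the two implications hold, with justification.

Only the forward implication holds.

(→) Suppose m ≡ 2 mod 21. Write m = 21j + 2. Then (21j + 2)² = 441j² + 84j + 4 = 21(21j² + 4j) + 4, so m² ≡ 4 (mod 21).

(←) This fails: take m = 5. Then 5² = 25 ≡ 4 (mod 21), yet 5 ≡ 5 (mod 21), not 2.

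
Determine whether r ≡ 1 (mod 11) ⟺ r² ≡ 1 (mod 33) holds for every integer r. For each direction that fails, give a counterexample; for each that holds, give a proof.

(→) This fails: take r = 12. Then 12 ≡ 1 (mod 11), but 12² = 144 ≡ 12 (mod 33), not 1.

(←) This fails: take r = 10. Then 10² = 100 ≡ 1 (mod 33), yet 10 ≡ 10 (mod 11), not 1.

Neither implication holds.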